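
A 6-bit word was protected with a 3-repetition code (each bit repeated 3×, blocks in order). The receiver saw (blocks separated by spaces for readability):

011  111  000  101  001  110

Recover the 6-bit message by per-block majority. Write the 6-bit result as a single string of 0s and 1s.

110101

Block 1 (011): 2 ones → 1
Block 2 (111): 3 ones → 1
Block 3 (000): 0 ones → 0
Block 4 (101): 2 ones → 1
Block 5 (001): 1 one → 0
Block 6 (110): 2 ones → 1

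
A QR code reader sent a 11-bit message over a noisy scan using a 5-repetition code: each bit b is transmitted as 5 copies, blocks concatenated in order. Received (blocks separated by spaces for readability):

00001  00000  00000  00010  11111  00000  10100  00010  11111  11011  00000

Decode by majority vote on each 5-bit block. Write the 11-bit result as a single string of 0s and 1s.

Block 1 (00001): 1 one → 0
Block 2 (00000): 0 ones → 0
Block 3 (00000): 0 ones → 0
Block 4 (00010): 1 one → 0
Block 5 (11111): 5 ones → 1
Block 6 (00000): 0 ones → 0
Block 7 (10100): 2 ones → 0
Block 8 (00010): 1 one → 0
Block 9 (11111): 5 ones → 1
Block 10 (11011): 4 ones → 1
Block 11 (00000): 0 ones → 0

00001000110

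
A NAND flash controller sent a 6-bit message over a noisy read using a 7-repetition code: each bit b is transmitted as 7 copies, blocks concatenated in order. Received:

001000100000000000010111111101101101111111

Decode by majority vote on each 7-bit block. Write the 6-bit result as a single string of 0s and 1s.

Block 1 (0010001): 2 ones → 0
Block 2 (0000000): 0 ones → 0
Block 3 (0000010): 1 one → 0
Block 4 (1111111): 7 ones → 1
Block 5 (0110110): 4 ones → 1
Block 6 (1111111): 7 ones → 1

000111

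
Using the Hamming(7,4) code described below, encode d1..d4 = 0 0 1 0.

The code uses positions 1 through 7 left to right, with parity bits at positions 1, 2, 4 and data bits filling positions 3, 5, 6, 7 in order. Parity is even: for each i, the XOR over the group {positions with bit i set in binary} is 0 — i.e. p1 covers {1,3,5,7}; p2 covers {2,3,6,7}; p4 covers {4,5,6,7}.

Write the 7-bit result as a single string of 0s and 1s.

Place data at non-parity positions: p1 p2 0 p4 0 1 0
p1 (pos 1,3,5,7): XOR of data positions = 0⊕0⊕0 = 0
p2 (pos 2,3,6,7): XOR of data positions = 0⊕1⊕0 = 1
p4 (pos 4,5,6,7): XOR of data positions = 0⊕1⊕0 = 1
Codeword: 0101010

0101010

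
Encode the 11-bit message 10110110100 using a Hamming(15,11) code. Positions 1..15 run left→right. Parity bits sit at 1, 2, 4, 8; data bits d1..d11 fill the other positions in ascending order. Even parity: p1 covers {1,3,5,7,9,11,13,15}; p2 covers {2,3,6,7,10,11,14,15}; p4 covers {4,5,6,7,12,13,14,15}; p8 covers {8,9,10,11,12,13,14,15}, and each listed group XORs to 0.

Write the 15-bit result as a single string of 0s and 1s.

011101110110100

Place data at non-parity positions: p1 p2 1 p4 0 1 1 p8 0 1 1 0 1 0 0
p1 (pos 1,3,5,7,9,11,13,15): XOR of data positions = 1⊕0⊕1⊕0⊕1⊕1⊕0 = 0
p2 (pos 2,3,6,7,10,11,14,15): XOR of data positions = 1⊕1⊕1⊕1⊕1⊕0⊕0 = 1
p4 (pos 4,5,6,7,12,13,14,15): XOR of data positions = 0⊕1⊕1⊕0⊕1⊕0⊕0 = 1
p8 (pos 8,9,10,11,12,13,14,15): XOR of data positions = 0⊕1⊕1⊕0⊕1⊕0⊕0 = 1
Codeword: 011101110110100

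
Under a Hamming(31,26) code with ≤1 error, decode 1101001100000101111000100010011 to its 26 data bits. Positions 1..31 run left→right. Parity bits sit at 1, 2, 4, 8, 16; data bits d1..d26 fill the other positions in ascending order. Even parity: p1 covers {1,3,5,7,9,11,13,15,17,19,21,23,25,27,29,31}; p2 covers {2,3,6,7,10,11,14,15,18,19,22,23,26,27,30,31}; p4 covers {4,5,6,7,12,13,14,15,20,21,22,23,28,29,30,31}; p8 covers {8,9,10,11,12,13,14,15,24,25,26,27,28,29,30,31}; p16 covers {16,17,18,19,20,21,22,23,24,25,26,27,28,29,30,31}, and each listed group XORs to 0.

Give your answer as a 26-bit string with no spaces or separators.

s1 (pos 1,3,5,7,9,11,13,15,17,19,21,23,25,27,29,31): 1⊕0⊕0⊕1⊕0⊕0⊕0⊕0⊕1⊕1⊕0⊕1⊕0⊕1⊕0⊕1 = 1
s2 (pos 2,3,6,7,10,11,14,15,18,19,22,23,26,27,30,31): 1⊕0⊕0⊕1⊕0⊕0⊕1⊕0⊕1⊕1⊕0⊕1⊕0⊕1⊕1⊕1 = 1
s4 (pos 4,5,6,7,12,13,14,15,20,21,22,23,28,29,30,31): 1⊕0⊕0⊕1⊕0⊕0⊕1⊕0⊕0⊕0⊕0⊕1⊕0⊕0⊕1⊕1 = 0
s8 (pos 8,9,10,11,12,13,14,15,24,25,26,27,28,29,30,31): 1⊕0⊕0⊕0⊕0⊕0⊕1⊕0⊕0⊕0⊕0⊕1⊕0⊕0⊕1⊕1 = 1
s16 (pos 16,17,18,19,20,21,22,23,24,25,26,27,28,29,30,31): 1⊕1⊕1⊕1⊕0⊕0⊕0⊕1⊕0⊕0⊕0⊕1⊕0⊕0⊕1⊕1 = 0
Syndrome s16…s1 = 01011 → error at position 11.
Flip position 11: 1101001100000101111000100010011 → 1101001100100101111000100010011
Read data bits from positions 3,5,6,7,9,10,11,12,13,14,15,17,18,19,20,21,22,23,24,25,26,27,28,29,30,31: 00010010010111000100010011

00010010010111000100010011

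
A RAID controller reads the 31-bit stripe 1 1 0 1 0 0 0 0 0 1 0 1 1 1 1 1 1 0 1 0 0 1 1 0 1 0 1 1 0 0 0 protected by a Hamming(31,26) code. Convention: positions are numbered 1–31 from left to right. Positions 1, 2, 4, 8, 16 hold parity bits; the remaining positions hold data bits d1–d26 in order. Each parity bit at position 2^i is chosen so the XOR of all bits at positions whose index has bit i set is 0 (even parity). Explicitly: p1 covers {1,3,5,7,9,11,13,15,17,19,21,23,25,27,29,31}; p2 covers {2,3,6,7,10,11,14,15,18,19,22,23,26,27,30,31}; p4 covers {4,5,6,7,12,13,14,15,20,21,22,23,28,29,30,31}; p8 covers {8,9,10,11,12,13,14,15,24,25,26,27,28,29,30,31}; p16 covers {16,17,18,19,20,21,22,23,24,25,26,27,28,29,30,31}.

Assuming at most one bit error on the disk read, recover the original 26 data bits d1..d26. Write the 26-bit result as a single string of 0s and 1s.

00000101111101001101011000

s1 (pos 1,3,5,7,9,11,13,15,17,19,21,23,25,27,29,31): 1⊕0⊕0⊕0⊕0⊕0⊕1⊕1⊕1⊕1⊕0⊕1⊕1⊕1⊕0⊕0 = 0
s2 (pos 2,3,6,7,10,11,14,15,18,19,22,23,26,27,30,31): 1⊕0⊕0⊕0⊕1⊕0⊕1⊕1⊕0⊕1⊕1⊕1⊕0⊕1⊕0⊕0 = 0
s4 (pos 4,5,6,7,12,13,14,15,20,21,22,23,28,29,30,31): 1⊕0⊕0⊕0⊕1⊕1⊕1⊕1⊕0⊕0⊕1⊕1⊕1⊕0⊕0⊕0 = 0
s8 (pos 8,9,10,11,12,13,14,15,24,25,26,27,28,29,30,31): 0⊕0⊕1⊕0⊕1⊕1⊕1⊕1⊕0⊕1⊕0⊕1⊕1⊕0⊕0⊕0 = 0
s16 (pos 16,17,18,19,20,21,22,23,24,25,26,27,28,29,30,31): 1⊕1⊕0⊕1⊕0⊕0⊕1⊕1⊕0⊕1⊕0⊕1⊕1⊕0⊕0⊕0 = 0
Syndrome s16…s1 = 00000 → no error.
Read data bits from positions 3,5,6,7,9,10,11,12,13,14,15,17,18,19,20,21,22,23,24,25,26,27,28,29,30,31: 00000101111101001101011000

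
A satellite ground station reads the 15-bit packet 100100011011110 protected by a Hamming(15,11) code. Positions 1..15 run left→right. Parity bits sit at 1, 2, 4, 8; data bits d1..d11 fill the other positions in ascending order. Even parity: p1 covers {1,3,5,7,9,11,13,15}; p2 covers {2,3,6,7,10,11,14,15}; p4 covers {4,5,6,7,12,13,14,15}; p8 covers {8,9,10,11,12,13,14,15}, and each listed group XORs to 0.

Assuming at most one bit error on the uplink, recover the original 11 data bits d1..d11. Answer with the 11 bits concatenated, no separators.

00001011110

s1 (pos 1,3,5,7,9,11,13,15): 1⊕0⊕0⊕0⊕1⊕1⊕1⊕0 = 0
s2 (pos 2,3,6,7,10,11,14,15): 0⊕0⊕0⊕0⊕0⊕1⊕1⊕0 = 0
s4 (pos 4,5,6,7,12,13,14,15): 1⊕0⊕0⊕0⊕1⊕1⊕1⊕0 = 0
s8 (pos 8,9,10,11,12,13,14,15): 1⊕1⊕0⊕1⊕1⊕1⊕1⊕0 = 0
Syndrome s8…s1 = 0000 → no error.
Read data bits from positions 3,5,6,7,9,10,11,12,13,14,15: 00001011110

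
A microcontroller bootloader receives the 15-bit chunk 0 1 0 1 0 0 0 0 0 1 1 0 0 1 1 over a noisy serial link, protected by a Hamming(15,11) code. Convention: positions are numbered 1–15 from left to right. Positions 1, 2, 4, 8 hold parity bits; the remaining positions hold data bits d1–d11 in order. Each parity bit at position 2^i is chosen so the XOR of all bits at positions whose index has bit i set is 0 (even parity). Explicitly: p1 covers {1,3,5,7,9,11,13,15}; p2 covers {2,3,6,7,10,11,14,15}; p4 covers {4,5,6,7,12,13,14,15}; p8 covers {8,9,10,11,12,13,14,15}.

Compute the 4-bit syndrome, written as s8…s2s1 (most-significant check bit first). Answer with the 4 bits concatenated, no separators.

0110

s1 (pos 1,3,5,7,9,11,13,15): 0⊕0⊕0⊕0⊕0⊕1⊕0⊕1 = 0
s2 (pos 2,3,6,7,10,11,14,15): 1⊕0⊕0⊕0⊕1⊕1⊕1⊕1 = 1
s4 (pos 4,5,6,7,12,13,14,15): 1⊕0⊕0⊕0⊕0⊕0⊕1⊕1 = 1
s8 (pos 8,9,10,11,12,13,14,15): 0⊕0⊕1⊕1⊕0⊕0⊕1⊕1 = 0
Syndrome s8…s1 = 0110 → error at position 6.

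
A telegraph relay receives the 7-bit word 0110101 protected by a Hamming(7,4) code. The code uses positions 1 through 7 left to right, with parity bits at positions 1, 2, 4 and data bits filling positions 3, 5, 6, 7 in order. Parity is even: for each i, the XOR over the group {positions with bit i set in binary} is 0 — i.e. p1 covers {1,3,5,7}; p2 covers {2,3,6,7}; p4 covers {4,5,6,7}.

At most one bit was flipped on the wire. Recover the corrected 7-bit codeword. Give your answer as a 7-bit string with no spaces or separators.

0100101

s1 (pos 1,3,5,7): 0⊕1⊕1⊕1 = 1
s2 (pos 2,3,6,7): 1⊕1⊕0⊕1 = 1
s4 (pos 4,5,6,7): 0⊕1⊕0⊕1 = 0
Syndrome s4…s1 = 011 → error at position 3.
Flip position 3: 0110101 → 0100101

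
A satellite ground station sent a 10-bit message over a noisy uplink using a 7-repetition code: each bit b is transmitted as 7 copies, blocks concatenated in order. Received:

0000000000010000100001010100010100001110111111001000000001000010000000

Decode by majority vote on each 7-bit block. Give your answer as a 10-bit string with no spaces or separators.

Block 1 (0000000): 0 ones → 0
Block 2 (0000100): 1 one → 0
Block 3 (0010000): 1 one → 0
Block 4 (1010100): 3 ones → 0
Block 5 (0101000): 2 ones → 0
Block 6 (0111011): 5 ones → 1
Block 7 (1111001): 5 ones → 1
Block 8 (0000000): 0 ones → 0
Block 9 (0100001): 2 ones → 0
Block 10 (0000000): 0 ones → 0

0000011000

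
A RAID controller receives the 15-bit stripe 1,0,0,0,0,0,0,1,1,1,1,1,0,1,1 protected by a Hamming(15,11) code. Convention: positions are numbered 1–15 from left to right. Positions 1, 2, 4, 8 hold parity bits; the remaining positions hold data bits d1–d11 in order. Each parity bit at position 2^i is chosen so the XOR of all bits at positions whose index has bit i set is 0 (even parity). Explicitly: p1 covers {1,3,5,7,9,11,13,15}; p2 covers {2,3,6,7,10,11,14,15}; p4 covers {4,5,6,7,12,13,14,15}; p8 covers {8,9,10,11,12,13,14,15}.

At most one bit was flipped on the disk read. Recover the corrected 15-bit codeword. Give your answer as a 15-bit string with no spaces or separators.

100000011110011

s1 (pos 1,3,5,7,9,11,13,15): 1⊕0⊕0⊕0⊕1⊕1⊕0⊕1 = 0
s2 (pos 2,3,6,7,10,11,14,15): 0⊕0⊕0⊕0⊕1⊕1⊕1⊕1 = 0
s4 (pos 4,5,6,7,12,13,14,15): 0⊕0⊕0⊕0⊕1⊕0⊕1⊕1 = 1
s8 (pos 8,9,10,11,12,13,14,15): 1⊕1⊕1⊕1⊕1⊕0⊕1⊕1 = 1
Syndrome s8…s1 = 1100 → error at position 12.
Flip position 12: 100000011111011 → 100000011110011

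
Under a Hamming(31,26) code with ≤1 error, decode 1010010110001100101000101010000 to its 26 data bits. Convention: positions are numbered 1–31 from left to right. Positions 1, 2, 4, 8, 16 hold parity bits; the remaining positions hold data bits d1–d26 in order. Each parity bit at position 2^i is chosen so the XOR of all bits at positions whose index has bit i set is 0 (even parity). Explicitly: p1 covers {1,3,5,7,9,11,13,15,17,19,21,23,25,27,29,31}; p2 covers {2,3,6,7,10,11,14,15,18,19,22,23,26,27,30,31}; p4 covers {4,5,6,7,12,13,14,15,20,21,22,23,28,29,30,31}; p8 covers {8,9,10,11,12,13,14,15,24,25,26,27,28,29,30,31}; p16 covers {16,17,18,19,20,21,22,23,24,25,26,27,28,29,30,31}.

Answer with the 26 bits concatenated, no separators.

s1 (pos 1,3,5,7,9,11,13,15,17,19,21,23,25,27,29,31): 1⊕1⊕0⊕0⊕1⊕0⊕1⊕0⊕1⊕1⊕0⊕1⊕1⊕1⊕0⊕0 = 1
s2 (pos 2,3,6,7,10,11,14,15,18,19,22,23,26,27,30,31): 0⊕1⊕1⊕0⊕0⊕0⊕1⊕0⊕0⊕1⊕0⊕1⊕0⊕1⊕0⊕0 = 0
s4 (pos 4,5,6,7,12,13,14,15,20,21,22,23,28,29,30,31): 0⊕0⊕1⊕0⊕0⊕1⊕1⊕0⊕0⊕0⊕0⊕1⊕0⊕0⊕0⊕0 = 0
s8 (pos 8,9,10,11,12,13,14,15,24,25,26,27,28,29,30,31): 1⊕1⊕0⊕0⊕0⊕1⊕1⊕0⊕0⊕1⊕0⊕1⊕0⊕0⊕0⊕0 = 0
s16 (pos 16,17,18,19,20,21,22,23,24,25,26,27,28,29,30,31): 0⊕1⊕0⊕1⊕0⊕0⊕0⊕1⊕0⊕1⊕0⊕1⊕0⊕0⊕0⊕0 = 1
Syndrome s16…s1 = 10001 → error at position 17.
Flip position 17: 1010010110001100101000101010000 → 1010010110001100001000101010000
Read data bits from positions 3,5,6,7,9,10,11,12,13,14,15,17,18,19,20,21,22,23,24,25,26,27,28,29,30,31: 10101000110001000101010000

10101000110001000101010000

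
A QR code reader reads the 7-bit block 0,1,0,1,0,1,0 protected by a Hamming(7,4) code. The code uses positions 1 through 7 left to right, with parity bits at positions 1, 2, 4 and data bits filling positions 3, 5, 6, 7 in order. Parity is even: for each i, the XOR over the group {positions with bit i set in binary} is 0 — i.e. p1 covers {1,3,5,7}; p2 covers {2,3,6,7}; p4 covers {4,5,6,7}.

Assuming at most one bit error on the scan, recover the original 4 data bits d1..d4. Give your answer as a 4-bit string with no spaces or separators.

s1 (pos 1,3,5,7): 0⊕0⊕0⊕0 = 0
s2 (pos 2,3,6,7): 1⊕0⊕1⊕0 = 0
s4 (pos 4,5,6,7): 1⊕0⊕1⊕0 = 0
Syndrome s4…s1 = 000 → no error.
Read data bits from positions 3,5,6,7: 0010

0010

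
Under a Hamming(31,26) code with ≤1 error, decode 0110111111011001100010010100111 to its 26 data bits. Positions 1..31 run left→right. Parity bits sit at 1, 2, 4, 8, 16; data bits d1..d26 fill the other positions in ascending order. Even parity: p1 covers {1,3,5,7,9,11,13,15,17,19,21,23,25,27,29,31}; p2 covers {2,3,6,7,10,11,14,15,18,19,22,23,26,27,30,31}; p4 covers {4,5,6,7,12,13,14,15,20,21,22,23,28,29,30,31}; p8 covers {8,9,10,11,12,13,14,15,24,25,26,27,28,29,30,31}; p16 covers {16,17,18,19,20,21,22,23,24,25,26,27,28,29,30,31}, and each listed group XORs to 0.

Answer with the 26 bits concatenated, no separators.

10111101100100010010100111

s1 (pos 1,3,5,7,9,11,13,15,17,19,21,23,25,27,29,31): 0⊕1⊕1⊕1⊕1⊕0⊕1⊕0⊕1⊕0⊕1⊕0⊕0⊕0⊕1⊕1 = 1
s2 (pos 2,3,6,7,10,11,14,15,18,19,22,23,26,27,30,31): 1⊕1⊕1⊕1⊕1⊕0⊕0⊕0⊕0⊕0⊕0⊕0⊕1⊕0⊕1⊕1 = 0
s4 (pos 4,5,6,7,12,13,14,15,20,21,22,23,28,29,30,31): 0⊕1⊕1⊕1⊕1⊕1⊕0⊕0⊕0⊕1⊕0⊕0⊕0⊕1⊕1⊕1 = 1
s8 (pos 8,9,10,11,12,13,14,15,24,25,26,27,28,29,30,31): 1⊕1⊕1⊕0⊕1⊕1⊕0⊕0⊕1⊕0⊕1⊕0⊕0⊕1⊕1⊕1 = 0
s16 (pos 16,17,18,19,20,21,22,23,24,25,26,27,28,29,30,31): 1⊕1⊕0⊕0⊕0⊕1⊕0⊕0⊕1⊕0⊕1⊕0⊕0⊕1⊕1⊕1 = 0
Syndrome s16…s1 = 00101 → error at position 5.
Flip position 5: 0110111111011001100010010100111 → 0110011111011001100010010100111
Read data bits from positions 3,5,6,7,9,10,11,12,13,14,15,17,18,19,20,21,22,23,24,25,26,27,28,29,30,31: 10111101100100010010100111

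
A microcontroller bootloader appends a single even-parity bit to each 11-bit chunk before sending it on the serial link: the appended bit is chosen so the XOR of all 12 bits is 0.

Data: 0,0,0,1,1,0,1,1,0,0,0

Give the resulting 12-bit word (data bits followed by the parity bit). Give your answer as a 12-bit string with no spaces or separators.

000110110000

XOR of the 11 data bits: 0⊕0⊕0⊕1⊕1⊕0⊕1⊕1⊕0⊕0⊕0 = 0
Parity bit = 0 (so all 12 bits XOR to 0).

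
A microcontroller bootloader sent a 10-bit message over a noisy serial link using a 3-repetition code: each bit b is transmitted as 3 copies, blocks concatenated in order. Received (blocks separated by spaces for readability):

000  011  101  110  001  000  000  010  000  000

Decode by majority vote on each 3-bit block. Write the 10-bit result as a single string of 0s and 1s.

0111000000

Block 1 (000): 0 ones → 0
Block 2 (011): 2 ones → 1
Block 3 (101): 2 ones → 1
Block 4 (110): 2 ones → 1
Block 5 (001): 1 one → 0
Block 6 (000): 0 ones → 0
Block 7 (000): 0 ones → 0
Block 8 (010): 1 one → 0
Block 9 (000): 0 ones → 0
Block 10 (000): 0 ones → 0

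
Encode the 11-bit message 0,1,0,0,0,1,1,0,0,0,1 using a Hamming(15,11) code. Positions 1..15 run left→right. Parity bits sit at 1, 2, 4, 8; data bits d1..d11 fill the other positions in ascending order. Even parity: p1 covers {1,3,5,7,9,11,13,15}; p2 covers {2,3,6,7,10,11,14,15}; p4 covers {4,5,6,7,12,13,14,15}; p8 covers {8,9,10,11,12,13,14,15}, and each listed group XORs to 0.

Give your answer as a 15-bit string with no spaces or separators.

Place data at non-parity positions: p1 p2 0 p4 1 0 0 p8 0 1 1 0 0 0 1
p1 (pos 1,3,5,7,9,11,13,15): XOR of data positions = 0⊕1⊕0⊕0⊕1⊕0⊕1 = 1
p2 (pos 2,3,6,7,10,11,14,15): XOR of data positions = 0⊕0⊕0⊕1⊕1⊕0⊕1 = 1
p4 (pos 4,5,6,7,12,13,14,15): XOR of data positions = 1⊕0⊕0⊕0⊕0⊕0⊕1 = 0
p8 (pos 8,9,10,11,12,13,14,15): XOR of data positions = 0⊕1⊕1⊕0⊕0⊕0⊕1 = 1
Codeword: 110010010110001

110010010110001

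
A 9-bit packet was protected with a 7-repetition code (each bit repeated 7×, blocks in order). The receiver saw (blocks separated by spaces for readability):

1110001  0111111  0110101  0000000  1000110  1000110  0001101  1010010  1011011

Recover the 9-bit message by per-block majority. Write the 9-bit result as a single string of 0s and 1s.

111000001

Block 1 (1110001): 4 ones → 1
Block 2 (0111111): 6 ones → 1
Block 3 (0110101): 4 ones → 1
Block 4 (0000000): 0 ones → 0
Block 5 (1000110): 3 ones → 0
Block 6 (1000110): 3 ones → 0
Block 7 (0001101): 3 ones → 0
Block 8 (1010010): 3 ones → 0
Block 9 (1011011): 5 ones → 1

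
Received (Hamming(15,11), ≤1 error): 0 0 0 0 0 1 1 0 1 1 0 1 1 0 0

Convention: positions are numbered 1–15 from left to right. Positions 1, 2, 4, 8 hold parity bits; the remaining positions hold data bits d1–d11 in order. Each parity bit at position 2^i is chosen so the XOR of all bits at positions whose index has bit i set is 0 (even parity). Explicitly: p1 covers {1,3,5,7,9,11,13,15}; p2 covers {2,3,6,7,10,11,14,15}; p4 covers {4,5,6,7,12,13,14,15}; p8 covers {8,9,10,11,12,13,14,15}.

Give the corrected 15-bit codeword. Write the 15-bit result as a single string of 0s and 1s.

001001101101100

s1 (pos 1,3,5,7,9,11,13,15): 0⊕0⊕0⊕1⊕1⊕0⊕1⊕0 = 1
s2 (pos 2,3,6,7,10,11,14,15): 0⊕0⊕1⊕1⊕1⊕0⊕0⊕0 = 1
s4 (pos 4,5,6,7,12,13,14,15): 0⊕0⊕1⊕1⊕1⊕1⊕0⊕0 = 0
s8 (pos 8,9,10,11,12,13,14,15): 0⊕1⊕1⊕0⊕1⊕1⊕0⊕0 = 0
Syndrome s8…s1 = 0011 → error at position 3.
Flip position 3: 000001101101100 → 001001101101100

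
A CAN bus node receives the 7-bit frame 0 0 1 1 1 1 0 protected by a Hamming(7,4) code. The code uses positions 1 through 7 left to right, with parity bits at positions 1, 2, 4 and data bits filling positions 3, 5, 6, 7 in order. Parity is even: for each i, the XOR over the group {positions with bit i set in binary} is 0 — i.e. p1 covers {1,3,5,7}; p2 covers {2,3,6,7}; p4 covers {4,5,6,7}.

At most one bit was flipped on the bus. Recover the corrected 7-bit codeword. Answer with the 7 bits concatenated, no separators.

s1 (pos 1,3,5,7): 0⊕1⊕1⊕0 = 0
s2 (pos 2,3,6,7): 0⊕1⊕1⊕0 = 0
s4 (pos 4,5,6,7): 1⊕1⊕1⊕0 = 1
Syndrome s4…s1 = 100 → error at position 4.
Flip position 4: 0011110 → 0010110

0010110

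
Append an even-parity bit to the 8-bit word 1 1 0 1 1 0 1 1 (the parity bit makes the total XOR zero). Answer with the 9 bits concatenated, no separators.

110110110

XOR of the 8 data bits: 1⊕1⊕0⊕1⊕1⊕0⊕1⊕1 = 0
Parity bit = 0 (so all 9 bits XOR to 0).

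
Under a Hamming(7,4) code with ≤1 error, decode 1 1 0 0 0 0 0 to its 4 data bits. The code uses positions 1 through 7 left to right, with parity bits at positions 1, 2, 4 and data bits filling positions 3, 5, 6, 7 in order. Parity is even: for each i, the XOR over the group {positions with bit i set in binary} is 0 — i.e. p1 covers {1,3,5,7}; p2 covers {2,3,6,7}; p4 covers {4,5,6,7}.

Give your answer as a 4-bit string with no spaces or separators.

s1 (pos 1,3,5,7): 1⊕0⊕0⊕0 = 1
s2 (pos 2,3,6,7): 1⊕0⊕0⊕0 = 1
s4 (pos 4,5,6,7): 0⊕0⊕0⊕0 = 0
Syndrome s4…s1 = 011 → error at position 3.
Flip position 3: 1100000 → 1110000
Read data bits from positions 3,5,6,7: 1000

1000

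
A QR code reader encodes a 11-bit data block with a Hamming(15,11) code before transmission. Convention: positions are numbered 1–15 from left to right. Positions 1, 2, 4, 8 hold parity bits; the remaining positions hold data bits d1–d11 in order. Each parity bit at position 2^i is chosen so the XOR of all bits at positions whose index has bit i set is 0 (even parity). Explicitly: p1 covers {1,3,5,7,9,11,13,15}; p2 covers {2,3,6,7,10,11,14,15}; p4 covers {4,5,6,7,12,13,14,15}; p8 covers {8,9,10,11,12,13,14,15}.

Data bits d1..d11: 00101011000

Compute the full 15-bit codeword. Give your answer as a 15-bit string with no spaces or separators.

Place data at non-parity positions: p1 p2 0 p4 0 1 0 p8 1 0 1 1 0 0 0
p1 (pos 1,3,5,7,9,11,13,15): XOR of data positions = 0⊕0⊕0⊕1⊕1⊕0⊕0 = 0
p2 (pos 2,3,6,7,10,11,14,15): XOR of data positions = 0⊕1⊕0⊕0⊕1⊕0⊕0 = 0
p4 (pos 4,5,6,7,12,13,14,15): XOR of data positions = 0⊕1⊕0⊕1⊕0⊕0⊕0 = 0
p8 (pos 8,9,10,11,12,13,14,15): XOR of data positions = 1⊕0⊕1⊕1⊕0⊕0⊕0 = 1
Codeword: 000001011011000

000001011011000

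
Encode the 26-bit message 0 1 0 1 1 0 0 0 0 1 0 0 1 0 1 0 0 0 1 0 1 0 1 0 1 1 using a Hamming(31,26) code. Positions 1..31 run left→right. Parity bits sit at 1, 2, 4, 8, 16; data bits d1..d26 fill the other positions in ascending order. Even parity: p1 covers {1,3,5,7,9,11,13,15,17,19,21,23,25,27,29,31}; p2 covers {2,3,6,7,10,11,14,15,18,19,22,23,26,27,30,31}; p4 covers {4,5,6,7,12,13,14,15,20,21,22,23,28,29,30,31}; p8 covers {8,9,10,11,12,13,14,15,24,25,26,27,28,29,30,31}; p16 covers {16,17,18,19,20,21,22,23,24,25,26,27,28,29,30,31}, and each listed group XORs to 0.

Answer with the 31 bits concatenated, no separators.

0001101110000101010100010101011

Place data at non-parity positions: p1 p2 0 p4 1 0 1 p8 1 0 0 0 0 1 0 p16 0 1 0 1 0 0 0 1 0 1 0 1 0 1 1
p1 (pos 1,3,5,7,9,11,13,15,17,19,21,23,25,27,29,31): XOR of data positions = 0⊕1⊕1⊕1⊕0⊕0⊕0⊕0⊕0⊕0⊕0⊕0⊕0⊕0⊕1 = 0
p2 (pos 2,3,6,7,10,11,14,15,18,19,22,23,26,27,30,31): XOR of data positions = 0⊕0⊕1⊕0⊕0⊕1⊕0⊕1⊕0⊕0⊕0⊕1⊕0⊕1⊕1 = 0
p4 (pos 4,5,6,7,12,13,14,15,20,21,22,23,28,29,30,31): XOR of data positions = 1⊕0⊕1⊕0⊕0⊕1⊕0⊕1⊕0⊕0⊕0⊕1⊕0⊕1⊕1 = 1
p8 (pos 8,9,10,11,12,13,14,15,24,25,26,27,28,29,30,31): XOR of data positions = 1⊕0⊕0⊕0⊕0⊕1⊕0⊕1⊕0⊕1⊕0⊕1⊕0⊕1⊕1 = 1
p16 (pos 16,17,18,19,20,21,22,23,24,25,26,27,28,29,30,31): XOR of data positions = 0⊕1⊕0⊕1⊕0⊕0⊕0⊕1⊕0⊕1⊕0⊕1⊕0⊕1⊕1 = 1
Codeword: 0001101110000101010100010101011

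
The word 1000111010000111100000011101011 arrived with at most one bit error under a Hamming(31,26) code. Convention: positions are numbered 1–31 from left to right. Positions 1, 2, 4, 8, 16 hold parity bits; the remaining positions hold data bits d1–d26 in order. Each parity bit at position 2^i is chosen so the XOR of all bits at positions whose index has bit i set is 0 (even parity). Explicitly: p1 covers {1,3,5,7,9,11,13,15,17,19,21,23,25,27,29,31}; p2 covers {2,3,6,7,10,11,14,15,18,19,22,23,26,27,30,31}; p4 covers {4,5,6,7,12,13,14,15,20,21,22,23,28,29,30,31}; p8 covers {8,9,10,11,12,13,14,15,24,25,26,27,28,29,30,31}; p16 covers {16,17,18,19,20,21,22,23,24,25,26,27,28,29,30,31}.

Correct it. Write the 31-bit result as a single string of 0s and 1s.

s1 (pos 1,3,5,7,9,11,13,15,17,19,21,23,25,27,29,31): 1⊕0⊕1⊕1⊕1⊕0⊕0⊕1⊕1⊕0⊕0⊕0⊕1⊕0⊕0⊕1 = 0
s2 (pos 2,3,6,7,10,11,14,15,18,19,22,23,26,27,30,31): 0⊕0⊕1⊕1⊕0⊕0⊕1⊕1⊕0⊕0⊕0⊕0⊕1⊕0⊕1⊕1 = 1
s4 (pos 4,5,6,7,12,13,14,15,20,21,22,23,28,29,30,31): 0⊕1⊕1⊕1⊕0⊕0⊕1⊕1⊕0⊕0⊕0⊕0⊕1⊕0⊕1⊕1 = 0
s8 (pos 8,9,10,11,12,13,14,15,24,25,26,27,28,29,30,31): 0⊕1⊕0⊕0⊕0⊕0⊕1⊕1⊕1⊕1⊕1⊕0⊕1⊕0⊕1⊕1 = 1
s16 (pos 16,17,18,19,20,21,22,23,24,25,26,27,28,29,30,31): 1⊕1⊕0⊕0⊕0⊕0⊕0⊕0⊕1⊕1⊕1⊕0⊕1⊕0⊕1⊕1 = 0
Syndrome s16…s1 = 01010 → error at position 10.
Flip position 10: 1000111010000111100000011101011 → 1000111011000111100000011101011

1000111011000111100000011101011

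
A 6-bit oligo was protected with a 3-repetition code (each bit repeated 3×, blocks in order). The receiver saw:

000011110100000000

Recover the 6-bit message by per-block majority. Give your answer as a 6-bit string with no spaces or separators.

011000

Block 1 (000): 0 ones → 0
Block 2 (011): 2 ones → 1
Block 3 (110): 2 ones → 1
Block 4 (100): 1 one → 0
Block 5 (000): 0 ones → 0
Block 6 (000): 0 ones → 0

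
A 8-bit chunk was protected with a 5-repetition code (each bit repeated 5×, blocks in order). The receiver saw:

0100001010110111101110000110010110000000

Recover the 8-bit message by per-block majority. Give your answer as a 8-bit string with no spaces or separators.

Block 1 (01000): 1 one → 0
Block 2 (01010): 2 ones → 0
Block 3 (11011): 4 ones → 1
Block 4 (11011): 4 ones → 1
Block 5 (10000): 1 one → 0
Block 6 (11001): 3 ones → 1
Block 7 (01100): 2 ones → 0
Block 8 (00000): 0 ones → 0

00110100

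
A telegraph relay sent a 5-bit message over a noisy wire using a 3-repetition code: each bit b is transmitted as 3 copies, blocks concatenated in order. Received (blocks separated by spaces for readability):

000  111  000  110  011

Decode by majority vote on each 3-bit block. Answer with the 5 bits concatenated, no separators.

Block 1 (000): 0 ones → 0
Block 2 (111): 3 ones → 1
Block 3 (000): 0 ones → 0
Block 4 (110): 2 ones → 1
Block 5 (011): 2 ones → 1

01011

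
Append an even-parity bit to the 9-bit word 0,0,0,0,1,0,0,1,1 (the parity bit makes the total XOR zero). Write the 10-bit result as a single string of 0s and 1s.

XOR of the 9 data bits: 0⊕0⊕0⊕0⊕1⊕0⊕0⊕1⊕1 = 1
Parity bit = 1 (so all 10 bits XOR to 0).

0000100111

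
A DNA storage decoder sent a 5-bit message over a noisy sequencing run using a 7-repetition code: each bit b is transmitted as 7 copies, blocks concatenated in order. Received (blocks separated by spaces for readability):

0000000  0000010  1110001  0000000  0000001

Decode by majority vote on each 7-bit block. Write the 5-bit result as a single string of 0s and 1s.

Block 1 (0000000): 0 ones → 0
Block 2 (0000010): 1 one → 0
Block 3 (1110001): 4 ones → 1
Block 4 (0000000): 0 ones → 0
Block 5 (0000001): 1 one → 0

00100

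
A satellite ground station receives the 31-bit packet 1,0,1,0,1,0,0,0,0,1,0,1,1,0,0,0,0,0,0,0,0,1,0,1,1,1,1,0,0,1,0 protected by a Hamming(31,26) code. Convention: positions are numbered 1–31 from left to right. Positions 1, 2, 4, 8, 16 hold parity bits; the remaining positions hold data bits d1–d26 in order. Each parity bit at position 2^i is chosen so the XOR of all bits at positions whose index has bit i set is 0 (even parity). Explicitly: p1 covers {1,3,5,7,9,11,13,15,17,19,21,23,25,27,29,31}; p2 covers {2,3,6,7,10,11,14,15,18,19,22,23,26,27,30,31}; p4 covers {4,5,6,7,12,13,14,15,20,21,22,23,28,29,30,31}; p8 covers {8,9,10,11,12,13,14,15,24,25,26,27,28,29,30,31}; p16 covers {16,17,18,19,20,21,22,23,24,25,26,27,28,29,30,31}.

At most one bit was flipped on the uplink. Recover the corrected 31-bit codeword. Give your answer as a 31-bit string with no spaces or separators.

1011100001011000000001011110010

s1 (pos 1,3,5,7,9,11,13,15,17,19,21,23,25,27,29,31): 1⊕1⊕1⊕0⊕0⊕0⊕1⊕0⊕0⊕0⊕0⊕0⊕1⊕1⊕0⊕0 = 0
s2 (pos 2,3,6,7,10,11,14,15,18,19,22,23,26,27,30,31): 0⊕1⊕0⊕0⊕1⊕0⊕0⊕0⊕0⊕0⊕1⊕0⊕1⊕1⊕1⊕0 = 0
s4 (pos 4,5,6,7,12,13,14,15,20,21,22,23,28,29,30,31): 0⊕1⊕0⊕0⊕1⊕1⊕0⊕0⊕0⊕0⊕1⊕0⊕0⊕0⊕1⊕0 = 1
s8 (pos 8,9,10,11,12,13,14,15,24,25,26,27,28,29,30,31): 0⊕0⊕1⊕0⊕1⊕1⊕0⊕0⊕1⊕1⊕1⊕1⊕0⊕0⊕1⊕0 = 0
s16 (pos 16,17,18,19,20,21,22,23,24,25,26,27,28,29,30,31): 0⊕0⊕0⊕0⊕0⊕0⊕1⊕0⊕1⊕1⊕1⊕1⊕0⊕0⊕1⊕0 = 0
Syndrome s16…s1 = 00100 → error at position 4.
Flip position 4: 1010100001011000000001011110010 → 1011100001011000000001011110010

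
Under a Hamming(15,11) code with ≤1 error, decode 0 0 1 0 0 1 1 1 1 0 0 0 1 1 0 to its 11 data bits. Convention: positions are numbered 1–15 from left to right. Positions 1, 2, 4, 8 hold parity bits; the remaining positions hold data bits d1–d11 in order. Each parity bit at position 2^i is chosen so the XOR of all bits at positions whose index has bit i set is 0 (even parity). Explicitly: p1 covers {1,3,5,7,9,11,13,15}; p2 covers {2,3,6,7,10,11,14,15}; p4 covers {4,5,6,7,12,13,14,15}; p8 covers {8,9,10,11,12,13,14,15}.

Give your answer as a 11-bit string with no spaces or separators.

10111000110

s1 (pos 1,3,5,7,9,11,13,15): 0⊕1⊕0⊕1⊕1⊕0⊕1⊕0 = 0
s2 (pos 2,3,6,7,10,11,14,15): 0⊕1⊕1⊕1⊕0⊕0⊕1⊕0 = 0
s4 (pos 4,5,6,7,12,13,14,15): 0⊕0⊕1⊕1⊕0⊕1⊕1⊕0 = 0
s8 (pos 8,9,10,11,12,13,14,15): 1⊕1⊕0⊕0⊕0⊕1⊕1⊕0 = 0
Syndrome s8…s1 = 0000 → no error.
Read data bits from positions 3,5,6,7,9,10,11,12,13,14,15: 10111000110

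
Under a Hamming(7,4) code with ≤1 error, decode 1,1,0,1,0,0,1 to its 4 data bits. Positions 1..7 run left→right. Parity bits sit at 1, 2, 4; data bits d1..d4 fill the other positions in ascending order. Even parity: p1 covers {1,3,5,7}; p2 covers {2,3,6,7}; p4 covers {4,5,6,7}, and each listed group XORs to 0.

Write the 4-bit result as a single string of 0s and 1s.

0001

s1 (pos 1,3,5,7): 1⊕0⊕0⊕1 = 0
s2 (pos 2,3,6,7): 1⊕0⊕0⊕1 = 0
s4 (pos 4,5,6,7): 1⊕0⊕0⊕1 = 0
Syndrome s4…s1 = 000 → no error.
Read data bits from positions 3,5,6,7: 0001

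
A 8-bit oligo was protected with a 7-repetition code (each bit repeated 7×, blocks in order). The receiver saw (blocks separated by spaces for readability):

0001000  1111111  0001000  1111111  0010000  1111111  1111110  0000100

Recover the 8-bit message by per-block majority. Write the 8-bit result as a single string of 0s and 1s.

Block 1 (0001000): 1 one → 0
Block 2 (1111111): 7 ones → 1
Block 3 (0001000): 1 one → 0
Block 4 (1111111): 7 ones → 1
Block 5 (0010000): 1 one → 0
Block 6 (1111111): 7 ones → 1
Block 7 (1111110): 6 ones → 1
Block 8 (0000100): 1 one → 0

01010110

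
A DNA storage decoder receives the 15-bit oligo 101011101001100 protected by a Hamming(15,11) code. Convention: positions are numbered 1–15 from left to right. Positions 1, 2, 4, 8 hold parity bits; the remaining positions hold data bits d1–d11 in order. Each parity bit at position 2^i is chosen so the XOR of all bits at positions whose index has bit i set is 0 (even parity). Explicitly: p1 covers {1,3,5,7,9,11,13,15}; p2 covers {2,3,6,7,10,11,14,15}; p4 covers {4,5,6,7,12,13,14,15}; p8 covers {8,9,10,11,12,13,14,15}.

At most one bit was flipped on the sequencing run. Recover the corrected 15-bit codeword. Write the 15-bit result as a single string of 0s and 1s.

101011101001110

s1 (pos 1,3,5,7,9,11,13,15): 1⊕1⊕1⊕1⊕1⊕0⊕1⊕0 = 0
s2 (pos 2,3,6,7,10,11,14,15): 0⊕1⊕1⊕1⊕0⊕0⊕0⊕0 = 1
s4 (pos 4,5,6,7,12,13,14,15): 0⊕1⊕1⊕1⊕1⊕1⊕0⊕0 = 1
s8 (pos 8,9,10,11,12,13,14,15): 0⊕1⊕0⊕0⊕1⊕1⊕0⊕0 = 1
Syndrome s8…s1 = 1110 → error at position 14.
Flip position 14: 101011101001100 → 101011101001110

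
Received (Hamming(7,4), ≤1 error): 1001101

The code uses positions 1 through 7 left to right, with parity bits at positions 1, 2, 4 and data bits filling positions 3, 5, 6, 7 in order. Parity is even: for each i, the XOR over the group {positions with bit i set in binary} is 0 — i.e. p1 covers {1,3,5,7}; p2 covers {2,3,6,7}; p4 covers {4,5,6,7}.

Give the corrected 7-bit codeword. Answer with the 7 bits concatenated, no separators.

1001100

s1 (pos 1,3,5,7): 1⊕0⊕1⊕1 = 1
s2 (pos 2,3,6,7): 0⊕0⊕0⊕1 = 1
s4 (pos 4,5,6,7): 1⊕1⊕0⊕1 = 1
Syndrome s4…s1 = 111 → error at position 7.
Flip position 7: 1001101 → 1001100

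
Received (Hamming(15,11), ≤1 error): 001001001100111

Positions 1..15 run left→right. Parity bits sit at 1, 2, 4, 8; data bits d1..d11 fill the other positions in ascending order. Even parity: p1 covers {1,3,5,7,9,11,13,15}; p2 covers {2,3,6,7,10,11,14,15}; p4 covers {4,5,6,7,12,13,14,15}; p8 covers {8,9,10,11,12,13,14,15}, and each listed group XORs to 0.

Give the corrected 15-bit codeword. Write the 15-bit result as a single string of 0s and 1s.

s1 (pos 1,3,5,7,9,11,13,15): 0⊕1⊕0⊕0⊕1⊕0⊕1⊕1 = 0
s2 (pos 2,3,6,7,10,11,14,15): 0⊕1⊕1⊕0⊕1⊕0⊕1⊕1 = 1
s4 (pos 4,5,6,7,12,13,14,15): 0⊕0⊕1⊕0⊕0⊕1⊕1⊕1 = 0
s8 (pos 8,9,10,11,12,13,14,15): 0⊕1⊕1⊕0⊕0⊕1⊕1⊕1 = 1
Syndrome s8…s1 = 1010 → error at position 10.
Flip position 10: 001001001100111 → 001001001000111

001001001000111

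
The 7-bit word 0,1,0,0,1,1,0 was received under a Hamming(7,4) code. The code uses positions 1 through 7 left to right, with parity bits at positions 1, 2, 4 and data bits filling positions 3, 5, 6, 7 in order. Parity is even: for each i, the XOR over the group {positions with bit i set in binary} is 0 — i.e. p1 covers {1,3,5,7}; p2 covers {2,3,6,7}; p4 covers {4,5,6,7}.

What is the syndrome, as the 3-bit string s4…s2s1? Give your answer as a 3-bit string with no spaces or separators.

001

s1 (pos 1,3,5,7): 0⊕0⊕1⊕0 = 1
s2 (pos 2,3,6,7): 1⊕0⊕1⊕0 = 0
s4 (pos 4,5,6,7): 0⊕1⊕1⊕0 = 0
Syndrome s4…s1 = 001 → error at position 1.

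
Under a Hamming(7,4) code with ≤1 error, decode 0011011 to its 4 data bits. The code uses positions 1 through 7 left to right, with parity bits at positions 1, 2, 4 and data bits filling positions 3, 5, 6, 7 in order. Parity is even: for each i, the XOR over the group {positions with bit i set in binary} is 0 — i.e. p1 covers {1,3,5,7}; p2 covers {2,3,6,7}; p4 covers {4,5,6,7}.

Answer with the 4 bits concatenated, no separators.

s1 (pos 1,3,5,7): 0⊕1⊕0⊕1 = 0
s2 (pos 2,3,6,7): 0⊕1⊕1⊕1 = 1
s4 (pos 4,5,6,7): 1⊕0⊕1⊕1 = 1
Syndrome s4…s1 = 110 → error at position 6.
Flip position 6: 0011011 → 0011001
Read data bits from positions 3,5,6,7: 1001

1001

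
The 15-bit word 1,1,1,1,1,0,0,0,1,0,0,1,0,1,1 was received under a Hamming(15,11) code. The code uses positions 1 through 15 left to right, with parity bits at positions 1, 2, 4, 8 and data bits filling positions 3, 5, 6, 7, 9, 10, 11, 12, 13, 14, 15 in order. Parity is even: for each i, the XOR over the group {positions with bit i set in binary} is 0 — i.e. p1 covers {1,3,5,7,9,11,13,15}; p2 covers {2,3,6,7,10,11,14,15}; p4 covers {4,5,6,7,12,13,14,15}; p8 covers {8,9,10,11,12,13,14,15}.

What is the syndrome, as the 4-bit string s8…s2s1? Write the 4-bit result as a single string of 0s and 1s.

0101

s1 (pos 1,3,5,7,9,11,13,15): 1⊕1⊕1⊕0⊕1⊕0⊕0⊕1 = 1
s2 (pos 2,3,6,7,10,11,14,15): 1⊕1⊕0⊕0⊕0⊕0⊕1⊕1 = 0
s4 (pos 4,5,6,7,12,13,14,15): 1⊕1⊕0⊕0⊕1⊕0⊕1⊕1 = 1
s8 (pos 8,9,10,11,12,13,14,15): 0⊕1⊕0⊕0⊕1⊕0⊕1⊕1 = 0
Syndrome s8…s1 = 0101 → error at position 5.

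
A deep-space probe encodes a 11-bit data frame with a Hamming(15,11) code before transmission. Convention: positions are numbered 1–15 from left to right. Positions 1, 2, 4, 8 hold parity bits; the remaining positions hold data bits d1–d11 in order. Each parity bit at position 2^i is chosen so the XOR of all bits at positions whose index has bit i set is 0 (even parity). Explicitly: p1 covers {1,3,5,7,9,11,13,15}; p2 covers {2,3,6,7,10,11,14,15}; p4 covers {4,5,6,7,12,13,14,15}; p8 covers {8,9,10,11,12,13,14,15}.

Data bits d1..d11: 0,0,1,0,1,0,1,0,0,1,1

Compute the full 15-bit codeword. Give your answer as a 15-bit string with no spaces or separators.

Place data at non-parity positions: p1 p2 0 p4 0 1 0 p8 1 0 1 0 0 1 1
p1 (pos 1,3,5,7,9,11,13,15): XOR of data positions = 0⊕0⊕0⊕1⊕1⊕0⊕1 = 1
p2 (pos 2,3,6,7,10,11,14,15): XOR of data positions = 0⊕1⊕0⊕0⊕1⊕1⊕1 = 0
p4 (pos 4,5,6,7,12,13,14,15): XOR of data positions = 0⊕1⊕0⊕0⊕0⊕1⊕1 = 1
p8 (pos 8,9,10,11,12,13,14,15): XOR of data positions = 1⊕0⊕1⊕0⊕0⊕1⊕1 = 0
Codeword: 100101001010011

100101001010011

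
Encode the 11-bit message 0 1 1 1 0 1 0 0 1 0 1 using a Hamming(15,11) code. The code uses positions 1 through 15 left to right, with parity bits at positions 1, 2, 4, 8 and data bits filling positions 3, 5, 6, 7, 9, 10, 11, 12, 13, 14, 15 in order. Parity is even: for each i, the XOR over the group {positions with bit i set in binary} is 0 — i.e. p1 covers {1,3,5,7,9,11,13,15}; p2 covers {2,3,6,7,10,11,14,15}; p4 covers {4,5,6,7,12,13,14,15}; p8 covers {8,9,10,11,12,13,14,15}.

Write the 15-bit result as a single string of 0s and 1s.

Place data at non-parity positions: p1 p2 0 p4 1 1 1 p8 0 1 0 0 1 0 1
p1 (pos 1,3,5,7,9,11,13,15): XOR of data positions = 0⊕1⊕1⊕0⊕0⊕1⊕1 = 0
p2 (pos 2,3,6,7,10,11,14,15): XOR of data positions = 0⊕1⊕1⊕1⊕0⊕0⊕1 = 0
p4 (pos 4,5,6,7,12,13,14,15): XOR of data positions = 1⊕1⊕1⊕0⊕1⊕0⊕1 = 1
p8 (pos 8,9,10,11,12,13,14,15): XOR of data positions = 0⊕1⊕0⊕0⊕1⊕0⊕1 = 1
Codeword: 000111110100101

000111110100101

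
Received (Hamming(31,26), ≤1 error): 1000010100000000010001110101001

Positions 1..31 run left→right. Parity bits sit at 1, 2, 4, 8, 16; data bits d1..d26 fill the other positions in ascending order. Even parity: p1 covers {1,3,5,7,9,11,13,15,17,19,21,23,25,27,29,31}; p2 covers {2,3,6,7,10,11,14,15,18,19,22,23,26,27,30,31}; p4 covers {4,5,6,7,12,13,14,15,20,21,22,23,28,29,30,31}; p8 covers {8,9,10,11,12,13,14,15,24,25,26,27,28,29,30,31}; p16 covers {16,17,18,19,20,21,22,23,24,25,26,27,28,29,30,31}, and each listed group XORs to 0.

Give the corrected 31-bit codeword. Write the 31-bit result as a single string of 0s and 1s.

s1 (pos 1,3,5,7,9,11,13,15,17,19,21,23,25,27,29,31): 1⊕0⊕0⊕0⊕0⊕0⊕0⊕0⊕0⊕0⊕0⊕1⊕0⊕0⊕0⊕1 = 1
s2 (pos 2,3,6,7,10,11,14,15,18,19,22,23,26,27,30,31): 0⊕0⊕1⊕0⊕0⊕0⊕0⊕0⊕1⊕0⊕1⊕1⊕1⊕0⊕0⊕1 = 0
s4 (pos 4,5,6,7,12,13,14,15,20,21,22,23,28,29,30,31): 0⊕0⊕1⊕0⊕0⊕0⊕0⊕0⊕0⊕0⊕1⊕1⊕1⊕0⊕0⊕1 = 1
s8 (pos 8,9,10,11,12,13,14,15,24,25,26,27,28,29,30,31): 1⊕0⊕0⊕0⊕0⊕0⊕0⊕0⊕1⊕0⊕1⊕0⊕1⊕0⊕0⊕1 = 1
s16 (pos 16,17,18,19,20,21,22,23,24,25,26,27,28,29,30,31): 0⊕0⊕1⊕0⊕0⊕0⊕1⊕1⊕1⊕0⊕1⊕0⊕1⊕0⊕0⊕1 = 1
Syndrome s16…s1 = 11101 → error at position 29.
Flip position 29: 1000010100000000010001110101001 → 1000010100000000010001110101101

1000010100000000010001110101101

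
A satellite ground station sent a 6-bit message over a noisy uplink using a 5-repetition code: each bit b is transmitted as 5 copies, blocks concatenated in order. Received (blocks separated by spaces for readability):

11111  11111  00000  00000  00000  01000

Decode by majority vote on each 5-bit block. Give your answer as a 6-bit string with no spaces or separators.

110000

Block 1 (11111): 5 ones → 1
Block 2 (11111): 5 ones → 1
Block 3 (00000): 0 ones → 0
Block 4 (00000): 0 ones → 0
Block 5 (00000): 0 ones → 0
Block 6 (01000): 1 one → 0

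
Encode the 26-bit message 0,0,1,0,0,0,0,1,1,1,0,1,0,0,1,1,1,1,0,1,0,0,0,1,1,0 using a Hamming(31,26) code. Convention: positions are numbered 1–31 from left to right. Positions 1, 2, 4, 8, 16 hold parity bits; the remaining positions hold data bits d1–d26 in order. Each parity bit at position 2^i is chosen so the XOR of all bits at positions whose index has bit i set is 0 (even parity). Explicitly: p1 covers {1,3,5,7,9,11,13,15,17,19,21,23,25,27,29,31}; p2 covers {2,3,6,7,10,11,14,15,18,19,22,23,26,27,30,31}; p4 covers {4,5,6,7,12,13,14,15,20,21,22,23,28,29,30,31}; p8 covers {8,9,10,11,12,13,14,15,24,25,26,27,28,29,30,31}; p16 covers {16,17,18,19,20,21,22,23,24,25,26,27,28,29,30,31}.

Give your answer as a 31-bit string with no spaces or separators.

0100010000011100100111101000110

Place data at non-parity positions: p1 p2 0 p4 0 1 0 p8 0 0 0 1 1 1 0 p16 1 0 0 1 1 1 1 0 1 0 0 0 1 1 0
p1 (pos 1,3,5,7,9,11,13,15,17,19,21,23,25,27,29,31): XOR of data positions = 0⊕0⊕0⊕0⊕0⊕1⊕0⊕1⊕0⊕1⊕1⊕1⊕0⊕1⊕0 = 0
p2 (pos 2,3,6,7,10,11,14,15,18,19,22,23,26,27,30,31): XOR of data positions = 0⊕1⊕0⊕0⊕0⊕1⊕0⊕0⊕0⊕1⊕1⊕0⊕0⊕1⊕0 = 1
p4 (pos 4,5,6,7,12,13,14,15,20,21,22,23,28,29,30,31): XOR of data positions = 0⊕1⊕0⊕1⊕1⊕1⊕0⊕1⊕1⊕1⊕1⊕0⊕1⊕1⊕0 = 0
p8 (pos 8,9,10,11,12,13,14,15,24,25,26,27,28,29,30,31): XOR of data positions = 0⊕0⊕0⊕1⊕1⊕1⊕0⊕0⊕1⊕0⊕0⊕0⊕1⊕1⊕0 = 0
p16 (pos 16,17,18,19,20,21,22,23,24,25,26,27,28,29,30,31): XOR of data positions = 1⊕0⊕0⊕1⊕1⊕1⊕1⊕0⊕1⊕0⊕0⊕0⊕1⊕1⊕0 = 0
Codeword: 0100010000011100100111101000110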